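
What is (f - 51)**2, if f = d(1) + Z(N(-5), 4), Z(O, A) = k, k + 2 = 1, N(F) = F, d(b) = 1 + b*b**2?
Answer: 2500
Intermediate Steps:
d(b) = 1 + b**3
k = -1 (k = -2 + 1 = -1)
Z(O, A) = -1
f = 1 (f = (1 + 1**3) - 1 = (1 + 1) - 1 = 2 - 1 = 1)
(f - 51)**2 = (1 - 51)**2 = (-50)**2 = 2500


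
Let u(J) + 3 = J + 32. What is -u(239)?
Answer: -268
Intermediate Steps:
u(J) = 29 + J (u(J) = -3 + (J + 32) = -3 + (32 + J) = 29 + J)
-u(239) = -(29 + 239) = -1*268 = -268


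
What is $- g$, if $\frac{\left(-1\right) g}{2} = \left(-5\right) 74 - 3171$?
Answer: $-7082$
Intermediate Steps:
$g = 7082$ ($g = - 2 \left(\left(-5\right) 74 - 3171\right) = - 2 \left(-370 - 3171\right) = \left(-2\right) \left(-3541\right) = 7082$)
$- g = \left(-1\right) 7082 = -7082$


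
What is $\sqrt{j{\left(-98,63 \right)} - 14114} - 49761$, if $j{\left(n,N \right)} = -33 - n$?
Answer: $-49761 + 3 i \sqrt{1561} \approx -49761.0 + 118.53 i$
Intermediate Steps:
$\sqrt{j{\left(-98,63 \right)} - 14114} - 49761 = \sqrt{\left(-33 - -98\right) - 14114} - 49761 = \sqrt{\left(-33 + 98\right) - 14114} - 49761 = \sqrt{65 - 14114} - 49761 = \sqrt{-14049} - 49761 = 3 i \sqrt{1561} - 49761 = -49761 + 3 i \sqrt{1561}$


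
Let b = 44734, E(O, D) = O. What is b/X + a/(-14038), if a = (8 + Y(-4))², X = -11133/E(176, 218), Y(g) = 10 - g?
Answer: -55264572682/78142527 ≈ -707.23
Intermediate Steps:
X = -11133/176 ≈ -63.256
a = 484 (a = (8 + (10 - 1*(-4)))² = (8 + (10 + 4))² = (8 + 14)² = 22² = 484)
b/X + a/(-14038) = 44734/(-11133/176) + 484/(-14038) = 44734*(-176/11133) + 484*(-1/14038) = -7873184/11133 - 242/7019 = -55264572682/78142527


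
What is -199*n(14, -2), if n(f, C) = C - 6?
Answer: 1592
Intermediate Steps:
n(f, C) = -6 + C
-199*n(14, -2) = -199*(-6 - 2) = -199*(-8) = 1592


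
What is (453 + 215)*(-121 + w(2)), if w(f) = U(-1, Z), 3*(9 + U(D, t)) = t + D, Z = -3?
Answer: -263192/3 ≈ -87731.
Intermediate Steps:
U(D, t) = -9 + D/3 + t/3 (U(D, t) = -9 + (t + D)/3 = -9 + (D + t)/3 = -9 + (D/3 + t/3) = -9 + D/3 + t/3)
w(f) = -31/3 (w(f) = -9 + (⅓)*(-1) + (⅓)*(-3) = -9 - ⅓ - 1 = -31/3)
(453 + 215)*(-121 + w(2)) = (453 + 215)*(-121 - 31/3) = 668*(-394/3) = -263192/3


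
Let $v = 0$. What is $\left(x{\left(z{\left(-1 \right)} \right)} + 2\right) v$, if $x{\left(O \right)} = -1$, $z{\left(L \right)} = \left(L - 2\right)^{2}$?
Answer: $0$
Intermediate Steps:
$z{\left(L \right)} = \left(-2 + L\right)^{2}$
$\left(x{\left(z{\left(-1 \right)} \right)} + 2\right) v = \left(-1 + 2\right) 0 = 1 \cdot 0 = 0$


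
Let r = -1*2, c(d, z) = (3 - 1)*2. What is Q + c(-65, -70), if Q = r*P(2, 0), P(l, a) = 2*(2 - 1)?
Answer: 0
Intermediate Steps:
P(l, a) = 2 (P(l, a) = 2*1 = 2)
c(d, z) = 4 (c(d, z) = 2*2 = 4)
r = -2
Q = -4 (Q = -2*2 = -4)
Q + c(-65, -70) = -4 + 4 = 0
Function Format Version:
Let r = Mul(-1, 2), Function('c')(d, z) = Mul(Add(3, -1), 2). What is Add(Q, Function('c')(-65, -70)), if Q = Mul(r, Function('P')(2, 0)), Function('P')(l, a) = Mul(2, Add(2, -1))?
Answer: 0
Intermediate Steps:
Function('P')(l, a) = 2 (Function('P')(l, a) = Mul(2, 1) = 2)
Function('c')(d, z) = 4 (Function('c')(d, z) = Mul(2, 2) = 4)
r = -2
Q = -4 (Q = Mul(-2, 2) = -4)
Add(Q, Function('c')(-65, -70)) = Add(-4, 4) = 0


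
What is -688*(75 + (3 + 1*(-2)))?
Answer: -52288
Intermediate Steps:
-688*(75 + (3 + 1*(-2))) = -688*(75 + (3 - 2)) = -688*(75 + 1) = -688*76 = -16*3268 = -52288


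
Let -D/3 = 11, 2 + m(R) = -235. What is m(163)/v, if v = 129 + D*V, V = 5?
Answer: 79/12 ≈ 6.5833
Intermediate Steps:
m(R) = -237 (m(R) = -2 - 235 = -237)
D = -33 (D = -3*11 = -33)
v = -36 (v = 129 - 33*5 = 129 - 165 = -36)
m(163)/v = -237/(-36) = -237*(-1/36) = 79/12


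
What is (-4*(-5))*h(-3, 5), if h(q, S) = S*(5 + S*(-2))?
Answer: -500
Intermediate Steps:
h(q, S) = S*(5 - 2*S)
(-4*(-5))*h(-3, 5) = (-4*(-5))*(5*(5 - 2*5)) = 20*(5*(5 - 10)) = 20*(5*(-5)) = 20*(-25) = -500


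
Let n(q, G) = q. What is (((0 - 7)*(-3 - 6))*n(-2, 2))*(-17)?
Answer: 2142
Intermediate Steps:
(((0 - 7)*(-3 - 6))*n(-2, 2))*(-17) = (((0 - 7)*(-3 - 6))*(-2))*(-17) = (-7*(-9)*(-2))*(-17) = (63*(-2))*(-17) = -126*(-17) = 2142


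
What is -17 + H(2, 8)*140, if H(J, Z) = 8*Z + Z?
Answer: 10063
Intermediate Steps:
H(J, Z) = 9*Z
-17 + H(2, 8)*140 = -17 + (9*8)*140 = -17 + 72*140 = -17 + 10080 = 10063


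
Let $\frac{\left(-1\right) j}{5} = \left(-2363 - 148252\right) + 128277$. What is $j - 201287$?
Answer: $-89597$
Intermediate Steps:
$j = 111690$ ($j = - 5 \left(\left(-2363 - 148252\right) + 128277\right) = - 5 \left(-150615 + 128277\right) = \left(-5\right) \left(-22338\right) = 111690$)
$j - 201287 = 111690 - 201287 = -89597$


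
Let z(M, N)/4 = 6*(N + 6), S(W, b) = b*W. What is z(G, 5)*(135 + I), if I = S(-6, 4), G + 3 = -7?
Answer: 29304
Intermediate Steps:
G = -10 (G = -3 - 7 = -10)
S(W, b) = W*b
z(M, N) = 144 + 24*N (z(M, N) = 4*(6*(N + 6)) = 4*(6*(6 + N)) = 4*(36 + 6*N) = 144 + 24*N)
I = -24 (I = -6*4 = -24)
z(G, 5)*(135 + I) = (144 + 24*5)*(135 - 24) = (144 + 120)*111 = 264*111 = 29304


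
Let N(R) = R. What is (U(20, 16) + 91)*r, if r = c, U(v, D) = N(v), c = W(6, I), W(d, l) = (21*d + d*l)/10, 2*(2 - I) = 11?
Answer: 2331/2 ≈ 1165.5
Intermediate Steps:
I = -7/2 (I = 2 - 1/2*11 = 2 - 11/2 = -7/2 ≈ -3.5000)
W(d, l) = 21*d/10 + d*l/10 (W(d, l) = (21*d + d*l)*(1/10) = 21*d/10 + d*l/10)
c = 21/2 (c = (1/10)*6*(21 - 7/2) = (1/10)*6*(35/2) = 21/2 ≈ 10.500)
U(v, D) = v
r = 21/2 ≈ 10.500
(U(20, 16) + 91)*r = (20 + 91)*(21/2) = 111*(21/2) = 2331/2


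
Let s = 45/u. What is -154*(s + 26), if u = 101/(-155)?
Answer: 669746/101 ≈ 6631.1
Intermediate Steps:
u = -101/155 (u = 101*(-1/155) = -101/155 ≈ -0.65161)
s = -6975/101 (s = 45/(-101/155) = 45*(-155/101) = -6975/101 ≈ -69.059)
-154*(s + 26) = -154*(-6975/101 + 26) = -154*(-4349/101) = 669746/101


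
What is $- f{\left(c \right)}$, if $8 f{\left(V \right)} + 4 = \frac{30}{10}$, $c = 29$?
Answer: $\frac{1}{8} \approx 0.125$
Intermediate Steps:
$f{\left(V \right)} = - \frac{1}{8}$ ($f{\left(V \right)} = - \frac{1}{2} + \frac{30 \cdot \frac{1}{10}}{8} = - \frac{1}{2} + \frac{1}{8} \cdot 3 = - \frac{1}{2} + \frac{3}{8} = - \frac{1}{8}$)
$- f{\left(c \right)} = \left(-1\right) \left(- \frac{1}{8}\right) = \frac{1}{8}$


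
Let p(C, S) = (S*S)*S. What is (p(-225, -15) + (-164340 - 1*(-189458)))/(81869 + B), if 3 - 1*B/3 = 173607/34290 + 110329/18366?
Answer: 126787890315/477253746113 ≈ 0.26566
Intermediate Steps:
p(C, S) = S³ (p(C, S) = S²*S = S³)
B = -141176032/5831205 (B = 9 - 3*(173607/34290 + 110329/18366) = 9 - 3*(173607*(1/34290) + 110329*(1/18366)) = 9 - 3*(57869/11430 + 110329/18366) = 9 - 3*193656877/17493615 = 9 - 193656877/5831205 = -141176032/5831205 ≈ -24.210)
(p(-225, -15) + (-164340 - 1*(-189458)))/(81869 + B) = ((-15)³ + (-164340 - 1*(-189458)))/(81869 - 141176032/5831205) = (-3375 + (-164340 + 189458))/(477253746113/5831205) = (-3375 + 25118)*(5831205/477253746113) = 21743*(5831205/477253746113) = 126787890315/477253746113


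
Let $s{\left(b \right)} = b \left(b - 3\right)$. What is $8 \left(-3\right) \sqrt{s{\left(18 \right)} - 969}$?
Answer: $- 24 i \sqrt{699} \approx - 634.53 i$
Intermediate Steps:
$s{\left(b \right)} = b \left(-3 + b\right)$
$8 \left(-3\right) \sqrt{s{\left(18 \right)} - 969} = 8 \left(-3\right) \sqrt{18 \left(-3 + 18\right) - 969} = - 24 \sqrt{18 \cdot 15 - 969} = - 24 \sqrt{270 - 969} = - 24 \sqrt{-699} = - 24 i \sqrt{699}$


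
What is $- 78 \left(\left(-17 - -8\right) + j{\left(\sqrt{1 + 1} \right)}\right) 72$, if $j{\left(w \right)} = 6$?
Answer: $16848$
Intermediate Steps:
$- 78 \left(\left(-17 - -8\right) + j{\left(\sqrt{1 + 1} \right)}\right) 72 = - 78 \left(\left(-17 - -8\right) + 6\right) 72 = - 78 \left(\left(-17 + 8\right) + 6\right) 72 = - 78 \left(-9 + 6\right) 72 = \left(-78\right) \left(-3\right) 72 = 234 \cdot 72 = 16848$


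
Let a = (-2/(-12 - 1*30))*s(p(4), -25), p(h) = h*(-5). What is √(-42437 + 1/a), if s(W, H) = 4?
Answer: I*√169727/2 ≈ 205.99*I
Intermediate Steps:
p(h) = -5*h
a = 4/21 (a = -2/(-12 - 1*30)*4 = -2/(-12 - 30)*4 = -2/(-42)*4 = -2*(-1/42)*4 = (1/21)*4 = 4/21 ≈ 0.19048)
√(-42437 + 1/a) = √(-42437 + 1/(4/21)) = √(-42437 + 21/4) = √(-169727/4) = I*√169727/2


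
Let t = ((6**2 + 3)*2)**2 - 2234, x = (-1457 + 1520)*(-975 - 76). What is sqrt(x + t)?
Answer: I*sqrt(62363) ≈ 249.73*I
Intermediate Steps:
x = -66213 (x = 63*(-1051) = -66213)
t = 3850 (t = ((36 + 3)*2)**2 - 2234 = (39*2)**2 - 2234 = 78**2 - 2234 = 6084 - 2234 = 3850)
sqrt(x + t) = sqrt(-66213 + 3850) = sqrt(-62363) = I*sqrt(62363)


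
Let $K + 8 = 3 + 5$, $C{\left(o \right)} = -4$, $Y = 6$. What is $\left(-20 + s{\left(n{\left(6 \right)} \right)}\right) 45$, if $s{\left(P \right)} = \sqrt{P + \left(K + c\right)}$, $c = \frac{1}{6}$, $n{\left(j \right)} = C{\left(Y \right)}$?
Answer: $-900 + \frac{15 i \sqrt{138}}{2} \approx -900.0 + 88.105 i$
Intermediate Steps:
$n{\left(j \right)} = -4$
$K = 0$ ($K = -8 + \left(3 + 5\right) = -8 + 8 = 0$)
$c = \frac{1}{6} \approx 0.16667$
$s{\left(P \right)} = \sqrt{\frac{1}{6} + P}$ ($s{\left(P \right)} = \sqrt{P + \left(0 + \frac{1}{6}\right)} = \sqrt{P + \frac{1}{6}} = \sqrt{\frac{1}{6} + P}$)
$\left(-20 + s{\left(n{\left(6 \right)} \right)}\right) 45 = \left(-20 + \frac{\sqrt{6 + 36 \left(-4\right)}}{6}\right) 45 = \left(-20 + \frac{\sqrt{6 - 144}}{6}\right) 45 = \left(-20 + \frac{\sqrt{-138}}{6}\right) 45 = \left(-20 + \frac{i \sqrt{138}}{6}\right) 45 = -900 + \frac{15 i \sqrt{138}}{2}$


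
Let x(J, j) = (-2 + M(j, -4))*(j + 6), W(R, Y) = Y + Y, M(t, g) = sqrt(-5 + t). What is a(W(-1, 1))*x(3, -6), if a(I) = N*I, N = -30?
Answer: 0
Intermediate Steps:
W(R, Y) = 2*Y
a(I) = -30*I
x(J, j) = (-2 + sqrt(-5 + j))*(6 + j) (x(J, j) = (-2 + sqrt(-5 + j))*(j + 6) = (-2 + sqrt(-5 + j))*(6 + j))
a(W(-1, 1))*x(3, -6) = (-60)*(-12 - 2*(-6) + 6*sqrt(-5 - 6) - 6*sqrt(-5 - 6)) = (-30*2)*(-12 + 12 + 6*sqrt(-11) - 6*I*sqrt(11)) = -60*(-12 + 12 + 6*(I*sqrt(11)) - 6*I*sqrt(11)) = -60*(-12 + 12 + 6*I*sqrt(11) - 6*I*sqrt(11)) = -60*0 = 0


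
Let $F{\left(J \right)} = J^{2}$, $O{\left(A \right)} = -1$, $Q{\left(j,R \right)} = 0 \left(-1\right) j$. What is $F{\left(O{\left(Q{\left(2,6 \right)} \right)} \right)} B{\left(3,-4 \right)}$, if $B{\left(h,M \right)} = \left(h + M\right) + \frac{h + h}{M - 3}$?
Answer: $- \frac{13}{7} \approx -1.8571$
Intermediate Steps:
$Q{\left(j,R \right)} = 0$ ($Q{\left(j,R \right)} = 0 j = 0$)
$B{\left(h,M \right)} = M + h + \frac{2 h}{-3 + M}$ ($B{\left(h,M \right)} = \left(M + h\right) + \frac{2 h}{-3 + M} = M + h + \frac{2 h}{-3 + M}$)
$F{\left(O{\left(Q{\left(2,6 \right)} \right)} \right)} B{\left(3,-4 \right)} = \left(-1\right)^{2} \frac{\left(-4\right)^{2} - 3 - -12 - 12}{-3 - 4} = 1 \frac{16 - 3 + 12 - 12}{-7} = 1 \left(\left(- \frac{1}{7}\right) 13\right) = 1 \left(- \frac{13}{7}\right) = - \frac{13}{7}$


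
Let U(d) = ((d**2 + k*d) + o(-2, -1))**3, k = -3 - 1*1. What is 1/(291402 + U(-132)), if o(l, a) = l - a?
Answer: 1/5784501827753 ≈ 1.7288e-13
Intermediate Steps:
k = -4 (k = -3 - 1 = -4)
U(d) = (-1 + d**2 - 4*d)**3 (U(d) = ((d**2 - 4*d) + (-2 - 1*(-1)))**3 = ((d**2 - 4*d) + (-2 + 1))**3 = ((d**2 - 4*d) - 1)**3 = (-1 + d**2 - 4*d)**3)
1/(291402 + U(-132)) = 1/(291402 + (-1 + (-132)**2 - 4*(-132))**3) = 1/(291402 + (-1 + 17424 + 528)**3) = 1/(291402 + 17951**3) = 1/(291402 + 5784501536351) = 1/5784501827753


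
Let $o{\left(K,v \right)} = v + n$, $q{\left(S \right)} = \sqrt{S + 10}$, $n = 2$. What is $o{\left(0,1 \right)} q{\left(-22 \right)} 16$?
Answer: $96 i \sqrt{3} \approx 166.28 i$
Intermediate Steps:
$q{\left(S \right)} = \sqrt{10 + S}$
$o{\left(K,v \right)} = 2 + v$ ($o{\left(K,v \right)} = v + 2 = 2 + v$)
$o{\left(0,1 \right)} q{\left(-22 \right)} 16 = \left(2 + 1\right) \sqrt{10 - 22} \cdot 16 = 3 \sqrt{-12} \cdot 16 = 3 \cdot 2 i \sqrt{3} \cdot 16 = 6 i \sqrt{3} \cdot 16 = 96 i \sqrt{3}$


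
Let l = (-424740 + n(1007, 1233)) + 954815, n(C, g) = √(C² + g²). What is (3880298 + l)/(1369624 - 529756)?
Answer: 4410373/839868 + √2534338/839868 ≈ 5.2532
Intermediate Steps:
l = 530075 + √2534338 (l = (-424740 + √(1007² + 1233²)) + 954815 = (-424740 + √(1014049 + 1520289)) + 954815 = (-424740 + √2534338) + 954815 = 530075 + √2534338 ≈ 5.3167e+5)
(3880298 + l)/(1369624 - 529756) = (3880298 + (530075 + √2534338))/(1369624 - 529756) = (4410373 + √2534338)/839868 = (4410373 + √2534338)*(1/839868) = 4410373/839868 + √2534338/839868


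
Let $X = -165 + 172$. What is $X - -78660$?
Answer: $78667$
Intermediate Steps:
$X = 7$
$X - -78660 = 7 - -78660 = 7 + 78660 = 78667$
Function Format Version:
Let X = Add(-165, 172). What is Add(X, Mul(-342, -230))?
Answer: 78667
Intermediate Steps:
X = 7
Add(X, Mul(-342, -230)) = Add(7, Mul(-342, -230)) = Add(7, 78660) = 78667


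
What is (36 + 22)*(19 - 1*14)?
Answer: 290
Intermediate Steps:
(36 + 22)*(19 - 1*14) = 58*(19 - 14) = 58*5 = 290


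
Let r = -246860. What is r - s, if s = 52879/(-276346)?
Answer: -68218720681/276346 ≈ -2.4686e+5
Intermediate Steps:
s = -52879/276346 (s = 52879*(-1/276346) = -52879/276346 ≈ -0.19135)
r - s = -246860 - 1*(-52879/276346) = -246860 + 52879/276346 = -68218720681/276346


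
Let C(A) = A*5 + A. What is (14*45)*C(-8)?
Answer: -30240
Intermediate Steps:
C(A) = 6*A (C(A) = 5*A + A = 6*A)
(14*45)*C(-8) = (14*45)*(6*(-8)) = 630*(-48) = -30240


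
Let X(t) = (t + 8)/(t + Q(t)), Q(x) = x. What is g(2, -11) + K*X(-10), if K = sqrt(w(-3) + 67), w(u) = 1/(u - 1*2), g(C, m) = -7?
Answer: -7 + sqrt(1670)/50 ≈ -6.1827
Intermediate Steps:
X(t) = (8 + t)/(2*t) (X(t) = (t + 8)/(t + t) = (8 + t)/((2*t)) = (8 + t)*(1/(2*t)) = (8 + t)/(2*t))
w(u) = 1/(-2 + u) (w(u) = 1/(u - 2) = 1/(-2 + u))
K = sqrt(1670)/5 (K = sqrt(1/(-2 - 3) + 67) = sqrt(1/(-5) + 67) = sqrt(-1/5 + 67) = sqrt(334/5) = sqrt(1670)/5 ≈ 8.1731)
g(2, -11) + K*X(-10) = -7 + (sqrt(1670)/5)*((1/2)*(8 - 10)/(-10)) = -7 + (sqrt(1670)/5)*((1/2)*(-1/10)*(-2)) = -7 + (sqrt(1670)/5)*(1/10) = -7 + sqrt(1670)/50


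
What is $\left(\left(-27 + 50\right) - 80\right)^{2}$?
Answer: $3249$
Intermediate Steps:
$\left(\left(-27 + 50\right) - 80\right)^{2} = \left(23 - 80\right)^{2} = \left(-57\right)^{2} = 3249$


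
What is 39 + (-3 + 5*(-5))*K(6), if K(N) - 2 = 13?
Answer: -381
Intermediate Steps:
K(N) = 15 (K(N) = 2 + 13 = 15)
39 + (-3 + 5*(-5))*K(6) = 39 + (-3 + 5*(-5))*15 = 39 + (-3 - 25)*15 = 39 - 28*15 = 39 - 420 = -381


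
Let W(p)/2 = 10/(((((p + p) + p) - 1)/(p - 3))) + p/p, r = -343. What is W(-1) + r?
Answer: -321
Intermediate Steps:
W(p) = 2 + 20*(-3 + p)/(-1 + 3*p) (W(p) = 2*(10/(((((p + p) + p) - 1)/(p - 3))) + p/p) = 2*(10/((((2*p + p) - 1)/(-3 + p))) + 1) = 2*(10/(((3*p - 1)/(-3 + p))) + 1) = 2*(10/(((-1 + 3*p)/(-3 + p))) + 1) = 2*(10*((-3 + p)/(-1 + 3*p)) + 1) = 2*(10*(-3 + p)/(-1 + 3*p) + 1) = 2*(1 + 10*(-3 + p)/(-1 + 3*p)) = 2 + 20*(-3 + p)/(-1 + 3*p))
W(-1) + r = 2*(-31 + 13*(-1))/(-1 + 3*(-1)) - 343 = 2*(-31 - 13)/(-1 - 3) - 343 = 2*(-44)/(-4) - 343 = 2*(-¼)*(-44) - 343 = 22 - 343 = -321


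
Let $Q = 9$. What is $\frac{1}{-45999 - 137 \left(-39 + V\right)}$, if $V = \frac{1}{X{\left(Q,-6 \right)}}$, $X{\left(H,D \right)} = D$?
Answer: $- \frac{6}{243799} \approx -2.461 \cdot 10^{-5}$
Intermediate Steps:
$V = - \frac{1}{6}$ ($V = \frac{1}{-6} = - \frac{1}{6} \approx -0.16667$)
$\frac{1}{-45999 - 137 \left(-39 + V\right)} = \frac{1}{-45999 - 137 \left(-39 - \frac{1}{6}\right)} = \frac{1}{-45999 - - \frac{32195}{6}} = \frac{1}{-45999 + \frac{32195}{6}} = \frac{1}{- \frac{243799}{6}} = - \frac{6}{243799}$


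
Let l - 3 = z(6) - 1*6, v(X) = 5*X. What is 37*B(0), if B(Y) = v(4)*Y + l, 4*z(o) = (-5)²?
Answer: 481/4 ≈ 120.25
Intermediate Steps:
z(o) = 25/4 (z(o) = (¼)*(-5)² = (¼)*25 = 25/4)
l = 13/4 (l = 3 + (25/4 - 1*6) = 3 + (25/4 - 6) = 3 + ¼ = 13/4 ≈ 3.2500)
B(Y) = 13/4 + 20*Y (B(Y) = (5*4)*Y + 13/4 = 20*Y + 13/4 = 13/4 + 20*Y)
37*B(0) = 37*(13/4 + 20*0) = 37*(13/4 + 0) = 37*(13/4) = 481/4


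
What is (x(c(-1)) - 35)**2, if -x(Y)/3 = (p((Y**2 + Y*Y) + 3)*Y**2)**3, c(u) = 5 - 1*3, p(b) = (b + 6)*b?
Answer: 1576348075350594121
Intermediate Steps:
p(b) = b*(6 + b) (p(b) = (6 + b)*b = b*(6 + b))
c(u) = 2 (c(u) = 5 - 3 = 2)
x(Y) = -3*Y**6*(3 + 2*Y**2)**3*(9 + 2*Y**2)**3 (x(Y) = -3*Y**6*(6 + ((Y**2 + Y*Y) + 3))**3*((Y**2 + Y*Y) + 3)**3 = -3*Y**6*(6 + ((Y**2 + Y**2) + 3))**3*((Y**2 + Y**2) + 3)**3 = -3*Y**6*(6 + (2*Y**2 + 3))**3*(2*Y**2 + 3)**3 = -3*Y**6*(3 + 2*Y**2)**3*(6 + (3 + 2*Y**2))**3 = -3*Y**6*(3 + 2*Y**2)**3*(9 + 2*Y**2)**3)
(x(c(-1)) - 35)**2 = (-3*2**6*(3 + 2*2**2)**3*(9 + 2*2**2)**3 - 35)**2 = (-3*64*(3 + 2*4)**3*(9 + 2*4)**3 - 35)**2 = (-3*64*(3 + 8)**3*(9 + 8)**3 - 35)**2 = (-3*64*11**3*17**3 - 35)**2 = (-3*64*1331*4913 - 35)**2 = (-1255526976 - 35)**2 = (-1255527011)**2 = 1576348075350594121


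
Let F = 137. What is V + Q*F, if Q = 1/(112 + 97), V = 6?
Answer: 1391/209 ≈ 6.6555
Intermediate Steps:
Q = 1/209 ≈ 0.0047847
V + Q*F = 6 + (1/209)*137 = 6 + 137/209 = 1391/209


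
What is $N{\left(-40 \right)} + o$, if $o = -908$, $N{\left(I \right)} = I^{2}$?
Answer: $692$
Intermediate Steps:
$N{\left(-40 \right)} + o = \left(-40\right)^{2} - 908 = 1600 - 908 = 692$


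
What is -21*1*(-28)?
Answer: 588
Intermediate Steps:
-21*1*(-28) = -21*(-28) = 588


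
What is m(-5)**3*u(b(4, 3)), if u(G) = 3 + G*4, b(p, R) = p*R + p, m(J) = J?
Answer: -8375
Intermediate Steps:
b(p, R) = p + R*p (b(p, R) = R*p + p = p + R*p)
u(G) = 3 + 4*G
m(-5)**3*u(b(4, 3)) = (-5)**3*(3 + 4*(4*(1 + 3))) = -125*(3 + 4*(4*4)) = -125*(3 + 4*16) = -125*(3 + 64) = -125*67 = -8375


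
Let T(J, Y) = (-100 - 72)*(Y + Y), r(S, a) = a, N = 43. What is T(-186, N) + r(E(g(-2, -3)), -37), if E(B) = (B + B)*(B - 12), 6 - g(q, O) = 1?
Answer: -14829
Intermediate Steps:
g(q, O) = 5 (g(q, O) = 6 - 1*1 = 6 - 1 = 5)
E(B) = 2*B*(-12 + B) (E(B) = (2*B)*(-12 + B) = 2*B*(-12 + B))
T(J, Y) = -344*Y
T(-186, N) + r(E(g(-2, -3)), -37) = -344*43 - 37 = -14792 - 37 = -14829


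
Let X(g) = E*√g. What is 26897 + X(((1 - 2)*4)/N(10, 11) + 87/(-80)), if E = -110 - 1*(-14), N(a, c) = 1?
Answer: 26897 - 24*I*√2035/5 ≈ 26897.0 - 216.53*I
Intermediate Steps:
E = -96 (E = -110 + 14 = -96)
X(g) = -96*√g
26897 + X(((1 - 2)*4)/N(10, 11) + 87/(-80)) = 26897 - 96*√(((1 - 2)*4)/1 + 87/(-80)) = 26897 - 96*√(-1*4*1 + 87*(-1/80)) = 26897 - 96*√(-4*1 - 87/80) = 26897 - 96*√(-4 - 87/80) = 26897 - 24*I*√2035/5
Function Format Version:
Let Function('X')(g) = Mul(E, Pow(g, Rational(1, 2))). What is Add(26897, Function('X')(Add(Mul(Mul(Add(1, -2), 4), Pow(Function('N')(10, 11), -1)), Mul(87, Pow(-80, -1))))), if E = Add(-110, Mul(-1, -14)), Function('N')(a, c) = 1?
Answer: Add(26897, Mul(Rational(-24, 5), I, Pow(2035, Rational(1, 2)))) ≈ Add(26897., Mul(-216.53, I))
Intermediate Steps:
E = -96 (E = Add(-110, 14) = -96)
Function('X')(g) = Mul(-96, Pow(g, Rational(1, 2)))
Add(26897, Function('X')(Add(Mul(Mul(Add(1, -2), 4), Pow(Function('N')(10, 11), -1)), Mul(87, Pow(-80, -1))))) = Add(26897, Mul(-96, Pow(Add(Mul(Mul(Add(1, -2), 4), Pow(1, -1)), Mul(87, Pow(-80, -1))), Rational(1, 2)))) = Add(26897, Mul(-96, Pow(Add(Mul(Mul(-1, 4), 1), Mul(87, Rational(-1, 80))), Rational(1, 2)))) = Add(26897, Mul(-96, Pow(Add(Mul(-4, 1), Rational(-87, 80)), Rational(1, 2)))) = Add(26897, Mul(-96, Pow(Add(-4, Rational(-87, 80)), Rational(1, 2)))) = Add(26897, Mul(-96, Pow(Rational(-407, 80), Rational(1, 2)))) = Add(26897, Mul(-96, Mul(Rational(1, 20), I, Pow(2035, Rational(1, 2))))) = Add(26897, Mul(Rational(-24, 5), I, Pow(2035, Rational(1, 2))))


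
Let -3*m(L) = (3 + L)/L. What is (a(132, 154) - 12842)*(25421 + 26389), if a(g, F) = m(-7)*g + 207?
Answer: -4591454010/7 ≈ -6.5592e+8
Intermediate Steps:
m(L) = -(3 + L)/(3*L)
a(g, F) = 207 - 4*g/21 (a(g, F) = ((⅓)*(-3 - 1*(-7))/(-7))*g + 207 = ((⅓)*(-⅐)*(-3 + 7))*g + 207 = ((⅓)*(-⅐)*4)*g + 207 = -4*g/21 + 207 = 207 - 4*g/21)
(a(132, 154) - 12842)*(25421 + 26389) = ((207 - 4/21*132) - 12842)*(25421 + 26389) = ((207 - 176/7) - 12842)*51810 = (1273/7 - 12842)*51810 = -88621/7*51810 = -4591454010/7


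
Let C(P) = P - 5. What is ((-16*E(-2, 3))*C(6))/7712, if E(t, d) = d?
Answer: -3/482 ≈ -0.0062241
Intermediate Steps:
C(P) = -5 + P
((-16*E(-2, 3))*C(6))/7712 = ((-16*3)*(-5 + 6))/7712 = -48*1*(1/7712) = -48*1/7712 = -3/482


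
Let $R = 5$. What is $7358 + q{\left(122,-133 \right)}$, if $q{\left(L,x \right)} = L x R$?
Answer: $-73772$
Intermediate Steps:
$q{\left(L,x \right)} = 5 L x$ ($q{\left(L,x \right)} = L x 5 = 5 L x$)
$7358 + q{\left(122,-133 \right)} = 7358 + 5 \cdot 122 \left(-133\right) = 7358 - 81130 = -73772$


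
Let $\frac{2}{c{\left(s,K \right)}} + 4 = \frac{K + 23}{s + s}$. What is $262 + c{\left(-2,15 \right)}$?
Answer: $\frac{7070}{27} \approx 261.85$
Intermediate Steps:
$c{\left(s,K \right)} = \frac{2}{-4 + \frac{23 + K}{2 s}}$ ($c{\left(s,K \right)} = \frac{2}{-4 + \frac{K + 23}{s + s}} = \frac{2}{-4 + \frac{23 + K}{2 s}}$)
$262 + c{\left(-2,15 \right)} = 262 + 4 \left(-2\right) \frac{1}{23 + 15 - -16} = 262 + 4 \left(-2\right) \frac{1}{23 + 15 + 16} = 262 + 4 \left(-2\right) \frac{1}{54} = 262 - \frac{4}{27} = \frac{7070}{27}$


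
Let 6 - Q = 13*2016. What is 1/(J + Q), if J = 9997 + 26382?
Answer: 1/10177 ≈ 9.8261e-5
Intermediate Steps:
Q = -26202 (Q = 6 - 13*2016 = 6 - 1*26208 = 6 - 26208 = -26202)
J = 36379
1/(J + Q) = 1/(36379 - 26202) = 1/10177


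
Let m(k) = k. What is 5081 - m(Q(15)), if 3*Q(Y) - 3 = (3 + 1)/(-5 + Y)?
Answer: 76198/15 ≈ 5079.9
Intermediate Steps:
Q(Y) = 1 + 4/(3*(-5 + Y)) (Q(Y) = 1 + ((3 + 1)/(-5 + Y))/3 = 1 + (4/(-5 + Y))/3 = 1 + 4/(3*(-5 + Y)))
5081 - m(Q(15)) = 5081 - (-11/3 + 15)/(-5 + 15) = 5081 - 34/(10*3) = 5081 - 1*17/15 = 5081 - 17/15 = 76198/15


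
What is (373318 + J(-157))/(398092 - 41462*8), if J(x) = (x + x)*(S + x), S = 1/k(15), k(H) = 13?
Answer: 2746847/431574 ≈ 6.3647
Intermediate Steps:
S = 1/13 ≈ 0.076923
J(x) = 2*x*(1/13 + x) (J(x) = (x + x)*(1/13 + x) = (2*x)*(1/13 + x) = 2*x*(1/13 + x))
(373318 + J(-157))/(398092 - 41462*8) = (373318 + (2/13)*(-157)*(1 + 13*(-157)))/(398092 - 41462*8) = (373318 + (2/13)*(-157)*(1 - 2041))/(398092 - 331696) = (373318 + (2/13)*(-157)*(-2040))/66396 = (373318 + 640560/13)*(1/66396) = (5493694/13)*(1/66396) = 2746847/431574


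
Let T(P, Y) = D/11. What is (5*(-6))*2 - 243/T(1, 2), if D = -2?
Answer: 2553/2 ≈ 1276.5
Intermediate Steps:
T(P, Y) = -2/11
(5*(-6))*2 - 243/T(1, 2) = (5*(-6))*2 - 243/(-2/11) = -30*2 - 243*(-11)/2 = -60 - 1*(-2673/2) = -60 + 2673/2 = 2553/2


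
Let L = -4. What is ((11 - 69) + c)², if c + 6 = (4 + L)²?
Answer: 4096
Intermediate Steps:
c = -6 (c = -6 + (4 - 4)² = -6 + 0² = -6 + 0 = -6)
((11 - 69) + c)² = ((11 - 69) - 6)² = (-58 - 6)² = (-64)² = 4096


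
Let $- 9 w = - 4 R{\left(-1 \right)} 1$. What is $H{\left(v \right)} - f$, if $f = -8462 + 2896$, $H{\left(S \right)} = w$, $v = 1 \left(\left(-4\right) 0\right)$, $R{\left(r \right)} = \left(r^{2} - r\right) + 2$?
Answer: $\frac{50110}{9} \approx 5567.8$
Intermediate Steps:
$R{\left(r \right)} = 2 + r^{2} - r$
$v = 0$ ($v = 1 \cdot 0 = 0$)
$w = \frac{16}{9}$ ($w = - \frac{- 4 \left(2 + \left(-1\right)^{2} - -1\right) 1}{9} = - \frac{- 4 \left(2 + 1 + 1\right) 1}{9} = - \frac{\left(-4\right) 4 \cdot 1}{9} = - \frac{\left(-16\right) 1}{9} = \left(- \frac{1}{9}\right) \left(-16\right) = \frac{16}{9} \approx 1.7778$)
$H{\left(S \right)} = \frac{16}{9}$
$f = -5566$
$H{\left(v \right)} - f = \frac{16}{9} - -5566 = \frac{16}{9} + 5566 = \frac{50110}{9}$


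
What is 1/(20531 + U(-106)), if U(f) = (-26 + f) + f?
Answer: 1/20293 ≈ 4.9278e-5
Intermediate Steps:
U(f) = -26 + 2*f
1/(20531 + U(-106)) = 1/(20531 + (-26 + 2*(-106))) = 1/(20531 + (-26 - 212)) = 1/(20531 - 238) = 1/20293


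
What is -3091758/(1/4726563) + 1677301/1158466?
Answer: -16929114263916428063/1158466 ≈ -1.4613e+13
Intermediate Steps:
-3091758/(1/4726563) + 1677301/1158466 = -3091758/1/4726563 + 1677301*(1/1158466) = -3091758*4726563 + 1677301/1158466 = -14613388967754 + 1677301/1158466 = -16929114263916428063/1158466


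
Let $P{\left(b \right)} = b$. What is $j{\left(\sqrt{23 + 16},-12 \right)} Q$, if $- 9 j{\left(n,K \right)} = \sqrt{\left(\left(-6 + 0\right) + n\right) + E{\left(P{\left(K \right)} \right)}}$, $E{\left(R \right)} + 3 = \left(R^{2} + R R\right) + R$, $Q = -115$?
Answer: $\frac{115 \sqrt{267 + \sqrt{39}}}{9} \approx 211.22$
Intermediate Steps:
$E{\left(R \right)} = -3 + R + 2 R^{2}$ ($E{\left(R \right)} = -3 + \left(\left(R^{2} + R R\right) + R\right) = -3 + \left(\left(R^{2} + R^{2}\right) + R\right) = -3 + \left(2 R^{2} + R\right) = -3 + \left(R + 2 R^{2}\right) = -3 + R + 2 R^{2}$)
$j{\left(n,K \right)} = - \frac{\sqrt{-9 + K + n + 2 K^{2}}}{9}$ ($j{\left(n,K \right)} = - \frac{\sqrt{\left(\left(-6 + 0\right) + n\right) + \left(-3 + K + 2 K^{2}\right)}}{9} = - \frac{\sqrt{\left(-6 + n\right) + \left(-3 + K + 2 K^{2}\right)}}{9} = - \frac{\sqrt{-9 + K + n + 2 K^{2}}}{9}$)
$j{\left(\sqrt{23 + 16},-12 \right)} Q = - \frac{\sqrt{-9 - 12 + \sqrt{23 + 16} + 2 \left(-12\right)^{2}}}{9} \left(-115\right) = - \frac{\sqrt{-9 - 12 + \sqrt{39} + 2 \cdot 144}}{9} \left(-115\right) = - \frac{\sqrt{-9 - 12 + \sqrt{39} + 288}}{9} \left(-115\right) = - \frac{\sqrt{267 + \sqrt{39}}}{9} \left(-115\right) = \frac{115 \sqrt{267 + \sqrt{39}}}{9}$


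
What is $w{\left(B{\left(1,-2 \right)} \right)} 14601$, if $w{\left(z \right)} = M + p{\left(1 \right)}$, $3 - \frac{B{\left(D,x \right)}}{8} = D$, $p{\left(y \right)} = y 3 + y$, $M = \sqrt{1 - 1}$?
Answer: $58404$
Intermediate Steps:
$M = 0$ ($M = \sqrt{0} = 0$)
$p{\left(y \right)} = 4 y$ ($p{\left(y \right)} = 3 y + y = 4 y$)
$B{\left(D,x \right)} = 24 - 8 D$
$w{\left(z \right)} = 4$ ($w{\left(z \right)} = 0 + 4 \cdot 1 = 0 + 4 = 4$)
$w{\left(B{\left(1,-2 \right)} \right)} 14601 = 4 \cdot 14601 = 58404$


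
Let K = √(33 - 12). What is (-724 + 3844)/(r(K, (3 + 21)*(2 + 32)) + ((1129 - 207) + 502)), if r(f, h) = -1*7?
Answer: 240/109 ≈ 2.2018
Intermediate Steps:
K = √21 ≈ 4.5826
r(f, h) = -7
(-724 + 3844)/(r(K, (3 + 21)*(2 + 32)) + ((1129 - 207) + 502)) = (-724 + 3844)/(-7 + ((1129 - 207) + 502)) = 3120/(-7 + (922 + 502)) = 3120/(-7 + 1424) = 3120/1417 = 3120*(1/1417) = 240/109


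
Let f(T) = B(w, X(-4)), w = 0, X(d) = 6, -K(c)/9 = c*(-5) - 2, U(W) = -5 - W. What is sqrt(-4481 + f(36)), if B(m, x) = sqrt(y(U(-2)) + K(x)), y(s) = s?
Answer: sqrt(-4481 + sqrt(285)) ≈ 66.814*I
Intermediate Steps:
K(c) = 18 + 45*c (K(c) = -9*(c*(-5) - 2) = -9*(-5*c - 2) = -9*(-2 - 5*c) = 18 + 45*c)
B(m, x) = sqrt(15 + 45*x) (B(m, x) = sqrt((-5 - 1*(-2)) + (18 + 45*x)) = sqrt((-5 + 2) + (18 + 45*x)) = sqrt(-3 + (18 + 45*x)) = sqrt(15 + 45*x))
f(T) = sqrt(285) (f(T) = sqrt(15 + 45*6) = sqrt(15 + 270) = sqrt(285))
sqrt(-4481 + f(36)) = sqrt(-4481 + sqrt(285))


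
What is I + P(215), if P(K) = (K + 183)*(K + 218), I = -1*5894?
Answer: 166440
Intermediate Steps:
I = -5894
P(K) = (183 + K)*(218 + K)
I + P(215) = -5894 + (39894 + 215**2 + 401*215) = -5894 + (39894 + 46225 + 86215) = -5894 + 172334 = 166440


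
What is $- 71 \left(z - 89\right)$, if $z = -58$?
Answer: $10437$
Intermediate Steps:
$- 71 \left(z - 89\right) = - 71 \left(-58 - 89\right) = \left(-71\right) \left(-147\right) = 10437$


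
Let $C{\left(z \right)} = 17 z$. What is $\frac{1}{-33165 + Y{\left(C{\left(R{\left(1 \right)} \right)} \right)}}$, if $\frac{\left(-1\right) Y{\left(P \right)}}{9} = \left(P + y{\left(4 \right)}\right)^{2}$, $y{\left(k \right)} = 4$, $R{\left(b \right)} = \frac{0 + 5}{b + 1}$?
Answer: $- \frac{4}{210501} \approx -1.9002 \cdot 10^{-5}$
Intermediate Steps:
$R{\left(b \right)} = \frac{5}{1 + b}$
$Y{\left(P \right)} = - 9 \left(4 + P\right)^{2}$ ($Y{\left(P \right)} = - 9 \left(P + 4\right)^{2} = - 9 \left(4 + P\right)^{2}$)
$\frac{1}{-33165 + Y{\left(C{\left(R{\left(1 \right)} \right)} \right)}} = \frac{1}{-33165 - 9 \left(4 + 17 \frac{5}{1 + 1}\right)^{2}} = \frac{1}{-33165 - 9 \left(4 + 17 \cdot \frac{5}{2}\right)^{2}} = \frac{1}{-33165 - 9 \left(4 + \frac{85}{2}\right)^{2}} = \frac{1}{-33165 - 9 \left(\frac{93}{2}\right)^{2}} = \frac{1}{-33165 - \frac{77841}{4}} = \frac{1}{- \frac{210501}{4}} = - \frac{4}{210501}$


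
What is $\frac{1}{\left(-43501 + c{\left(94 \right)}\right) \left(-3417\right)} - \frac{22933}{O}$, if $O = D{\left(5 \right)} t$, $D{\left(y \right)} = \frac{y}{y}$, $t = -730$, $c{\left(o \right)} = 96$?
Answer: $\frac{680261051687}{21653973210} \approx 31.415$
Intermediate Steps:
$D{\left(y \right)} = 1$
$O = -730$ ($O = 1 \left(-730\right) = -730$)
$\frac{1}{\left(-43501 + c{\left(94 \right)}\right) \left(-3417\right)} - \frac{22933}{O} = \frac{1}{\left(-43501 + 96\right) \left(-3417\right)} - \frac{22933}{-730} = \frac{1}{-43405} \left(- \frac{1}{3417}\right) - - \frac{22933}{730} = \left(- \frac{1}{43405}\right) \left(- \frac{1}{3417}\right) + \frac{22933}{730} = \frac{1}{148314885} + \frac{22933}{730} = \frac{680261051687}{21653973210}$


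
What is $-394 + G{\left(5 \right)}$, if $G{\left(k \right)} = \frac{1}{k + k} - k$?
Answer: $- \frac{3989}{10} \approx -398.9$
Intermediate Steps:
$G{\left(k \right)} = \frac{1}{2 k} - k$
$-394 + G{\left(5 \right)} = -394 + \left(\frac{1}{2 \cdot 5} - 5\right) = -394 + \left(\frac{1}{2} \cdot \frac{1}{5} - 5\right) = -394 + \left(\frac{1}{10} - 5\right) = -394 - \frac{49}{10} = - \frac{3989}{10}$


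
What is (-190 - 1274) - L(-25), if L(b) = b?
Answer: -1439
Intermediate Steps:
(-190 - 1274) - L(-25) = (-190 - 1274) - 1*(-25) = -1464 + 25 = -1439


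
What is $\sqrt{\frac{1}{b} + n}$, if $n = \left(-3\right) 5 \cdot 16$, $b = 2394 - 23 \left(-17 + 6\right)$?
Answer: $\frac{i \sqrt{1681583513}}{2647} \approx 15.492 i$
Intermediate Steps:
$b = 2647$ ($b = 2394 - 23 \left(-11\right) = 2394 - -253 = 2394 + 253 = 2647$)
$n = -240$ ($n = \left(-15\right) 16 = -240$)
$\sqrt{\frac{1}{b} + n} = \sqrt{\frac{1}{2647} - 240} = \sqrt{- \frac{635279}{2647}} = \frac{i \sqrt{1681583513}}{2647}$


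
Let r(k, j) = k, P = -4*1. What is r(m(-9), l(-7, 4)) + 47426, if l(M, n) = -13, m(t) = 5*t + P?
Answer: 47377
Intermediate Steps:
P = -4
m(t) = -4 + 5*t (m(t) = 5*t - 4 = -4 + 5*t)
r(m(-9), l(-7, 4)) + 47426 = (-4 + 5*(-9)) + 47426 = (-4 - 45) + 47426 = -49 + 47426 = 47377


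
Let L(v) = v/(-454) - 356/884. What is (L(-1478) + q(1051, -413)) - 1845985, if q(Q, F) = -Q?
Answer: -92660111896/50167 ≈ -1.8470e+6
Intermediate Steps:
L(v) = -89/221 - v/454 (L(v) = v*(-1/454) - 356*1/884 = -v/454 - 89/221 = -89/221 - v/454)
(L(-1478) + q(1051, -413)) - 1845985 = ((-89/221 - 1/454*(-1478)) - 1*1051) - 1845985 = ((-89/221 + 739/227) - 1051) - 1845985 = (143116/50167 - 1051) - 1845985 = -52582401/50167 - 1845985 = -92660111896/50167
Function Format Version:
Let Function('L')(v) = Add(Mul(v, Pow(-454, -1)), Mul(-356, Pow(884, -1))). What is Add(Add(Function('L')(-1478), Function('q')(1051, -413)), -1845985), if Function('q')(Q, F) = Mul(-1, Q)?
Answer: Rational(-92660111896, 50167) ≈ -1.8470e+6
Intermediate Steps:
Function('L')(v) = Add(Rational(-89, 221), Mul(Rational(-1, 454), v)) (Function('L')(v) = Add(Mul(v, Rational(-1, 454)), Mul(-356, Rational(1, 884))) = Add(Mul(Rational(-1, 454), v), Rational(-89, 221)) = Add(Rational(-89, 221), Mul(Rational(-1, 454), v)))
Add(Add(Function('L')(-1478), Function('q')(1051, -413)), -1845985) = Add(Add(Add(Rational(-89, 221), Mul(Rational(-1, 454), -1478)), Mul(-1, 1051)), -1845985) = Add(Add(Add(Rational(-89, 221), Rational(739, 227)), -1051), -1845985) = Add(Add(Rational(143116, 50167), -1051), -1845985) = Add(Rational(-52582401, 50167), -1845985) = Rational(-92660111896, 50167)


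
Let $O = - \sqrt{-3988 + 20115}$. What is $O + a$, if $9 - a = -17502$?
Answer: $17511 - \sqrt{16127} \approx 17384.0$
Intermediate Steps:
$a = 17511$ ($a = 9 - -17502 = 9 + 17502 = 17511$)
$O = - \sqrt{16127} \approx -126.99$
$O + a = - \sqrt{16127} + 17511 = 17511 - \sqrt{16127}$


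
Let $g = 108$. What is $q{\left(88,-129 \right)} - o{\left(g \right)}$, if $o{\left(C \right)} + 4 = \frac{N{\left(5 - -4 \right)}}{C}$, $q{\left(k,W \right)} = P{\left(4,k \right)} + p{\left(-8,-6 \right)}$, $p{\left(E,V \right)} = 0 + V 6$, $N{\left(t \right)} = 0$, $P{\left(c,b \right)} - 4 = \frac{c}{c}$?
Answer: $-27$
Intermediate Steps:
$P{\left(c,b \right)} = 5$ ($P{\left(c,b \right)} = 4 + \frac{c}{c} = 4 + 1 = 5$)
$p{\left(E,V \right)} = 6 V$ ($p{\left(E,V \right)} = 0 + 6 V = 6 V$)
$q{\left(k,W \right)} = -31$ ($q{\left(k,W \right)} = 5 + 6 \left(-6\right) = 5 - 36 = -31$)
$o{\left(C \right)} = -4$ ($o{\left(C \right)} = -4 + \frac{0}{C} = -4 + 0 = -4$)
$q{\left(88,-129 \right)} - o{\left(g \right)} = -31 - -4 = -31 + 4 = -27$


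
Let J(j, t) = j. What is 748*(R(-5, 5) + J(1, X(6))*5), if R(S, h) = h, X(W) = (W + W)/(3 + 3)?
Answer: 7480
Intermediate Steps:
X(W) = W/3 (X(W) = (2*W)/6 = (2*W)*(⅙) = W/3)
748*(R(-5, 5) + J(1, X(6))*5) = 748*(5 + 1*5) = 748*(5 + 5) = 748*10 = 7480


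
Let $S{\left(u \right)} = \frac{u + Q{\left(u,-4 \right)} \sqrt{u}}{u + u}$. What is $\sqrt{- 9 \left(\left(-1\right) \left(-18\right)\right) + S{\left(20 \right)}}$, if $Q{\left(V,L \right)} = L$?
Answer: $\frac{\sqrt{-16150 - 20 \sqrt{5}}}{10} \approx 12.726 i$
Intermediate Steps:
$S{\left(u \right)} = \frac{u - 4 \sqrt{u}}{2 u}$ ($S{\left(u \right)} = \frac{u - 4 \sqrt{u}}{u + u} = \frac{u - 4 \sqrt{u}}{2 u}$)
$\sqrt{- 9 \left(\left(-1\right) \left(-18\right)\right) + S{\left(20 \right)}} = \sqrt{- 9 \left(\left(-1\right) \left(-18\right)\right) + \left(\frac{1}{2} - \frac{2}{2 \sqrt{5}}\right)} = \sqrt{\left(-9\right) 18 + \left(\frac{1}{2} - 2 \frac{\sqrt{5}}{10}\right)} = \sqrt{-162 + \left(\frac{1}{2} - \frac{\sqrt{5}}{5}\right)} = \sqrt{- \frac{323}{2} - \frac{\sqrt{5}}{5}}$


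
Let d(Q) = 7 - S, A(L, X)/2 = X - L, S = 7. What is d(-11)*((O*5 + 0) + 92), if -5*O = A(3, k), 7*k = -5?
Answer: 0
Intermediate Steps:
k = -5/7 (k = (1/7)*(-5) = -5/7 ≈ -0.71429)
A(L, X) = -2*L + 2*X (A(L, X) = 2*(X - L) = -2*L + 2*X)
O = 52/35 (O = -(-2*3 + 2*(-5/7))/5 = -(-6 - 10/7)/5 = -1/5*(-52/7) = 52/35 ≈ 1.4857)
d(Q) = 0 (d(Q) = 7 - 1*7 = 7 - 7 = 0)
d(-11)*((O*5 + 0) + 92) = 0*(((52/35)*5 + 0) + 92) = 0*((52/7 + 0) + 92) = 0*(52/7 + 92) = 0*(696/7) = 0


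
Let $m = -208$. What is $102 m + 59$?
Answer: $-21157$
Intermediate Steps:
$102 m + 59 = 102 \left(-208\right) + 59 = -21216 + 59 = -21157$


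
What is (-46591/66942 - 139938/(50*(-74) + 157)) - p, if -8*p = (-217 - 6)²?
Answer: 1978020333223/316234008 ≈ 6254.9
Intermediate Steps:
p = -49729/8 (p = -(-217 - 6)²/8 = -⅛*(-223)² = -⅛*49729 = -49729/8 ≈ -6216.1)
(-46591/66942 - 139938/(50*(-74) + 157)) - p = (-46591/66942 - 139938/(50*(-74) + 157)) - 1*(-49729/8) = (-46591*1/66942 - 139938/(-3700 + 157)) + 49729/8 = (-46591/66942 - 139938/(-3543)) + 49729/8 = (-46591/66942 - 139938*(-1/3543)) + 49729/8 = (-46591/66942 + 46646/1181) + 49729/8 = 3067552561/79058502 + 49729/8 = 1978020333223/316234008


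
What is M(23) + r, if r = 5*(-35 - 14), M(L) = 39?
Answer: -206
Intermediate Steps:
r = -245 (r = 5*(-49) = -245)
M(23) + r = 39 - 245 = -206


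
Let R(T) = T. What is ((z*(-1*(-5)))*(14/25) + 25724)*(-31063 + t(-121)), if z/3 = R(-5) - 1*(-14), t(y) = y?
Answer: -4022673632/5 ≈ -8.0453e+8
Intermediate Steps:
z = 27 (z = 3*(-5 - 1*(-14)) = 3*(-5 + 14) = 3*9 = 27)
((z*(-1*(-5)))*(14/25) + 25724)*(-31063 + t(-121)) = ((27*(-1*(-5)))*(14/25) + 25724)*(-31063 - 121) = ((27*5)*(14*(1/25)) + 25724)*(-31184) = (135*(14/25) + 25724)*(-31184) = (378/5 + 25724)*(-31184) = (128998/5)*(-31184) = -4022673632/5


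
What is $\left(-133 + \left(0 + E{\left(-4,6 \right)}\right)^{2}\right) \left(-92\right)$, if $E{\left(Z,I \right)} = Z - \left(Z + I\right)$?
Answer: $8924$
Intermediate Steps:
$E{\left(Z,I \right)} = - I$ ($E{\left(Z,I \right)} = Z - \left(I + Z\right) = - I$)
$\left(-133 + \left(0 + E{\left(-4,6 \right)}\right)^{2}\right) \left(-92\right) = \left(-133 + \left(0 - 6\right)^{2}\right) \left(-92\right) = \left(-133 + \left(-6\right)^{2}\right) \left(-92\right) = \left(-133 + 36\right) \left(-92\right) = \left(-97\right) \left(-92\right) = 8924$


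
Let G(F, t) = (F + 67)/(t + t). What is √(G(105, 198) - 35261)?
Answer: 2*I*√9599689/33 ≈ 187.78*I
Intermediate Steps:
G(F, t) = (67 + F)/(2*t) (G(F, t) = (67 + F)/((2*t)) = (67 + F)*(1/(2*t)) = (67 + F)/(2*t))
√(G(105, 198) - 35261) = √((½)*(67 + 105)/198 - 35261) = √((½)*(1/198)*172 - 35261) = √(43/99 - 35261) = √(-3490796/99) = 2*I*√9599689/33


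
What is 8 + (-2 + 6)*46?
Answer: 192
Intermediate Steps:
8 + (-2 + 6)*46 = 8 + 4*46 = 8 + 184 = 192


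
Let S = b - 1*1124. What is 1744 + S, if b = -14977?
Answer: -14357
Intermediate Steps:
S = -16101 (S = -14977 - 1*1124 = -14977 - 1124 = -16101)
1744 + S = 1744 - 16101 = -14357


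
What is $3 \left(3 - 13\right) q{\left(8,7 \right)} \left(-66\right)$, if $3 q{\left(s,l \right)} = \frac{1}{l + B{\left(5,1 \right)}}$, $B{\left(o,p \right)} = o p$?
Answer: $55$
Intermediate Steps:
$q{\left(s,l \right)} = \frac{1}{3 \left(5 + l\right)}$ ($q{\left(s,l \right)} = \frac{1}{3 \left(l + 5 \cdot 1\right)} = \frac{1}{3 \left(l + 5\right)} = \frac{1}{3 \left(5 + l\right)}$)
$3 \left(3 - 13\right) q{\left(8,7 \right)} \left(-66\right) = 3 \left(3 - 13\right) \frac{1}{3 \left(5 + 7\right)} \left(-66\right) = 3 \left(3 - 13\right) \frac{1}{3 \cdot 12} \left(-66\right) = 3 \left(3 - 13\right) \frac{1}{3} \cdot \frac{1}{12} \left(-66\right) = 3 \left(-10\right) \frac{1}{36} \left(-66\right) = \left(-30\right) \frac{1}{36} \left(-66\right) = \left(- \frac{5}{6}\right) \left(-66\right) = 55$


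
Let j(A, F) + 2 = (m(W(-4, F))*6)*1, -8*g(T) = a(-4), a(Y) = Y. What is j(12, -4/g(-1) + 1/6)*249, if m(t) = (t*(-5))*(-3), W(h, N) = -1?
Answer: -22908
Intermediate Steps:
g(T) = 1/2 (g(T) = -1/8*(-4) = 1/2)
m(t) = 15*t (m(t) = -5*t*(-3) = 15*t)
j(A, F) = -92 (j(A, F) = -2 + ((15*(-1))*6)*1 = -2 - 15*6*1 = -2 - 90*1 = -2 - 90 = -92)
j(12, -4/g(-1) + 1/6)*249 = -92*249 = -22908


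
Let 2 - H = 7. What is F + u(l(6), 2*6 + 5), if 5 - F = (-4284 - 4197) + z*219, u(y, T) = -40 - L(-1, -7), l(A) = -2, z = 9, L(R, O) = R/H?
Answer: 32374/5 ≈ 6474.8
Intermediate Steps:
H = -5 (H = 2 - 1*7 = 2 - 7 = -5)
L(R, O) = -R/5 (L(R, O) = R/(-5) = R*(-⅕) = -R/5)
u(y, T) = -201/5 (u(y, T) = -40 - (-1)*(-1)/5 = -40 - 1*⅕ = -40 - ⅕ = -201/5)
F = 6515 (F = 5 - ((-4284 - 4197) + 9*219) = 5 - (-8481 + 1971) = 5 - 1*(-6510) = 5 + 6510 = 6515)
F + u(l(6), 2*6 + 5) = 6515 - 201/5 = 32374/5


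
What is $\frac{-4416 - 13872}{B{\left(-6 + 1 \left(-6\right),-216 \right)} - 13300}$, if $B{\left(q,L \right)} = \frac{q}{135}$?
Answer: $\frac{102870}{74813} \approx 1.375$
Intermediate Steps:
$B{\left(q,L \right)} = \frac{q}{135}$ ($B{\left(q,L \right)} = q \frac{1}{135} = \frac{q}{135}$)
$\frac{-4416 - 13872}{B{\left(-6 + 1 \left(-6\right),-216 \right)} - 13300} = \frac{-4416 - 13872}{\frac{-6 + 1 \left(-6\right)}{135} - 13300} = - \frac{18288}{\frac{-6 - 6}{135} - 13300} = - \frac{18288}{\frac{1}{135} \left(-12\right) - 13300} = - \frac{18288}{- \frac{4}{45} - 13300} = - \frac{18288}{- \frac{598504}{45}} = \left(-18288\right) \left(- \frac{45}{598504}\right) = \frac{102870}{74813}$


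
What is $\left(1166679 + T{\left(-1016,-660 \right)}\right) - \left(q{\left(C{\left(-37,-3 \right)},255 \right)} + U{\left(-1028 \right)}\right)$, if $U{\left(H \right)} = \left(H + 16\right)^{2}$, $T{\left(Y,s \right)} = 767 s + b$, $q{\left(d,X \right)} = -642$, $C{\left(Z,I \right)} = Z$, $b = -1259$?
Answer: $-364302$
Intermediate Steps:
$T{\left(Y,s \right)} = -1259 + 767 s$ ($T{\left(Y,s \right)} = 767 s - 1259 = -1259 + 767 s$)
$U{\left(H \right)} = \left(16 + H\right)^{2}$
$\left(1166679 + T{\left(-1016,-660 \right)}\right) - \left(q{\left(C{\left(-37,-3 \right)},255 \right)} + U{\left(-1028 \right)}\right) = \left(1166679 + \left(-1259 + 767 \left(-660\right)\right)\right) - \left(-642 + \left(16 - 1028\right)^{2}\right) = \left(1166679 - 507479\right) - \left(-642 + \left(-1012\right)^{2}\right) = \left(1166679 - 507479\right) - \left(-642 + 1024144\right) = 659200 - 1023502 = -364302$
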